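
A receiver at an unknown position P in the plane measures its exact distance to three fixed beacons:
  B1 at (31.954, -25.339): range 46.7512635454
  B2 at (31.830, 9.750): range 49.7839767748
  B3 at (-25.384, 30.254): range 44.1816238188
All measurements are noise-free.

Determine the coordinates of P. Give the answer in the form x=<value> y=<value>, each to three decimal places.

x=-12.891 y=-12.124

eq1: (x − 31.954)² + (y + 25.339)² = 46.7512635454²
eq2: (x − 31.830)² + (y − 9.750)² = 49.7839767748²
eq3: (x + 25.384)² + (y − 30.254)² = 44.1816238188²
eq3−eq2, eq3−eq1 (x²,y² cancel):
  114.428·x − 41.008·y = -977.869032
  114.676·x − 111.186·y = -130.193695
det = 114.428·-111.186 − -41.008·114.676 = -8020.158200
x = (-977.869032·-111.186 − -41.008·-130.193695) / -8020.158200 = -12.890813
y = (114.428·-130.193695 − -977.869032·114.676) / -8020.158200 = -12.124487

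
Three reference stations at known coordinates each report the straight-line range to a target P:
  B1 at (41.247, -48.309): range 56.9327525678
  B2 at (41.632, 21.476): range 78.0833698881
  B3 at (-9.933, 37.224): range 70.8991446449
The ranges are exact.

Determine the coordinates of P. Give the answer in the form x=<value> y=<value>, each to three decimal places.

eq1: (x − 41.247)² + (y + 48.309)² = 56.9327525678²
eq2: (x − 41.632)² + (y − 21.476)² = 78.0833698881²
eq3: (x + 9.933)² + (y − 37.224)² = 70.8991446449²
eq1−eq2, eq1−eq3 (x²,y² cancel):
  0.770·x + 139.570·y = -4696.306828
  -102.360·x + 171.066·y = -4336.134221
det = 0.770·171.066 − 139.570·-102.360 = 14418.106020
x = (-4696.306828·171.066 − 139.570·-4336.134221) / 14418.106020 = -13.745507
y = (0.770·-4336.134221 − -4696.306828·-102.360) / 14418.106020 = -33.572564

x=-13.746 y=-33.573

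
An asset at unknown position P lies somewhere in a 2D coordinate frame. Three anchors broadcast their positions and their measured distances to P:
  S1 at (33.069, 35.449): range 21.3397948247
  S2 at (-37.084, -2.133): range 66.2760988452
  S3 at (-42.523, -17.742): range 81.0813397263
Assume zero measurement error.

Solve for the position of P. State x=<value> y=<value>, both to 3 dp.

x=12.655 y=41.668

eq1: (x − 33.069)² + (y − 35.449)² = 21.3397948247²
eq2: (x + 37.084)² + (y + 2.133)² = 66.2760988452²
eq3: (x + 42.523)² + (y + 17.742)² = 81.0813397263²
eq2−eq3, eq2−eq1 (x²,y² cancel):
  -10.878·x − 31.218·y = -1438.451026
  140.306·x + 75.164·y = 4907.552052
det = -10.878·75.164 − -31.218·140.306 = 3562.438716
x = (-1438.451026·75.164 − -31.218·4907.552052) / 3562.438716 = 12.655439
y = (-10.878·4907.552052 − -1438.451026·140.306) / 3562.438716 = 41.667793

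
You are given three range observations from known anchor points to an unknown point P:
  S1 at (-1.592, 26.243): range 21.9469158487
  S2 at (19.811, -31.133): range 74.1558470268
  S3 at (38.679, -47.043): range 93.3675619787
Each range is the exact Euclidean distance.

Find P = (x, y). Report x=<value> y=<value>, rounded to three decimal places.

eq1: (x + 1.592)² + (y − 26.243)² = 21.9469158487²
eq2: (x − 19.811)² + (y + 31.133)² = 74.1558470268²
eq3: (x − 38.679)² + (y + 47.043)² = 93.3675619787²
eq3−eq1, eq3−eq2 (x²,y² cancel):
  -80.542·x + 146.572·y = 5217.955138
  -37.736·x + 31.820·y = 871.042502
det = -80.542·31.820 − 146.572·-37.736 = 2968.194552
x = (5217.955138·31.820 − 146.572·871.042502) / 2968.194552 = 12.925329
y = (-80.542·871.042502 − 5217.955138·-37.736) / 2968.194552 = 42.702474

x=12.925 y=42.702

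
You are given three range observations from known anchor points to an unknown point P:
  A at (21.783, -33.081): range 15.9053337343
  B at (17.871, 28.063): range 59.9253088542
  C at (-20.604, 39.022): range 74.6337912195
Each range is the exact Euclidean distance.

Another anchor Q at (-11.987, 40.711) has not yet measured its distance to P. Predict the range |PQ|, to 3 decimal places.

73.643

eq1: (x − 21.783)² + (y + 33.081)² = 15.9053337343²
eq2: (x − 17.871)² + (y − 28.063)² = 59.9253088542²
eq3: (x + 20.604)² + (y − 39.022)² = 74.6337912195²
eq2−eq1, eq2−eq3 (x²,y² cancel):
  7.824·x − 122.288·y = 3800.010040
  -76.950·x + 21.918·y = -1138.823461
det = 7.824·21.918 − -122.288·-76.950 = -9238.575168
x = (3800.010040·21.918 − -122.288·-1138.823461) / -9238.575168 = 6.058924
y = (7.824·-1138.823461 − 3800.010040·-76.950) / -9238.575168 = -30.686617
|P − Q| = √((6.058924 − -11.987)² + (-30.686617 − 40.711)²) = 73.642889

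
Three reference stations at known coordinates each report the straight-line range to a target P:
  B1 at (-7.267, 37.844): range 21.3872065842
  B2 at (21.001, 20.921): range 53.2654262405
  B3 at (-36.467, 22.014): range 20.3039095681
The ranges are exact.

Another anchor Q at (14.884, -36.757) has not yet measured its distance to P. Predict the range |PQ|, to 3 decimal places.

eq1: (x + 7.267)² + (y − 37.844)² = 21.3872065842²
eq2: (x − 21.001)² + (y − 20.921)² = 53.2654262405²
eq3: (x + 36.467)² + (y − 22.014)² = 20.3039095681²
eq1−eq2, eq1−eq3 (x²,y² cancel):
  56.536·x − 33.846·y = -2986.040410
  -58.400·x − 31.660·y = 374.644522
det = 56.536·-31.660 − -33.846·-58.400 = -3766.536160
x = (-2986.040410·-31.660 − -33.846·374.644522) / -3766.536160 = -28.466010
y = (56.536·374.644522 − -2986.040410·-58.400) / -3766.536160 = 40.675000
|P − Q| = √((-28.466010 − 14.884)² + (40.675000 − -36.757)²) = 88.740847

88.741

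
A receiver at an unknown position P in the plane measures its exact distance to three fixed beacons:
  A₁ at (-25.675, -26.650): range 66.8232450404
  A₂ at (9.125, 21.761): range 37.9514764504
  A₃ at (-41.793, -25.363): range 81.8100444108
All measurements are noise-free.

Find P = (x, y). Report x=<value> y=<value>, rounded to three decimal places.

eq1: (x + 25.675)² + (y + 26.650)² = 66.8232450404²
eq2: (x − 9.125)² + (y − 21.761)² = 37.9514764504²
eq3: (x + 41.793)² + (y + 25.363)² = 81.8100444108²
eq1−eq2, eq1−eq3 (x²,y² cancel):
  69.600·x + 96.822·y = 2212.410134
  -32.236·x + 2.574·y = -1207.028796
det = 69.600·2.574 − 96.822·-32.236 = 3300.304392
x = (2212.410134·2.574 − 96.822·-1207.028796) / 3300.304392 = 37.136479
y = (69.600·-1207.028796 − 2212.410134·-32.236) / 3300.304392 = -3.845085

x=37.136 y=-3.845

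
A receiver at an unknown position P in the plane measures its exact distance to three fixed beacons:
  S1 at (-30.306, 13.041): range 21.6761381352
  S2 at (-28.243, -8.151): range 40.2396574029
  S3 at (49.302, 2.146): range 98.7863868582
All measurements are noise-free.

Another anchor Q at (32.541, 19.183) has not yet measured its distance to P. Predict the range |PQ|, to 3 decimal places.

79.086

eq1: (x + 30.306)² + (y − 13.041)² = 21.6761381352²
eq2: (x + 28.243)² + (y + 8.151)² = 40.2396574029²
eq3: (x − 49.302)² + (y − 2.146)² = 98.7863868582²
eq3−eq1, eq3−eq2 (x²,y² cancel):
  -159.216·x + 21.790·y = 7942.124061
  -155.090·x − 20.594·y = 6568.333531
det = -159.216·-20.594 − 21.790·-155.090 = 6658.305404
x = (7942.124061·-20.594 − 21.790·6568.333531) / 6658.305404 = -46.060382
y = (-159.216·6568.333531 − 7942.124061·-155.090) / 6658.305404 = 27.929063
|P − Q| = √((-46.060382 − 32.541)² + (27.929063 − 19.183)²) = 79.086477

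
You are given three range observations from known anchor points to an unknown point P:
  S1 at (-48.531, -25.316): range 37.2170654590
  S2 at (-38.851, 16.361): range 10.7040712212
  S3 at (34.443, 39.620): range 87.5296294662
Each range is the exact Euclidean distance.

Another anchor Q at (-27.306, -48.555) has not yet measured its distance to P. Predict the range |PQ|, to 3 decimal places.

eq1: (x + 48.531)² + (y + 25.316)² = 37.2170654590²
eq2: (x + 38.851)² + (y − 16.361)² = 10.7040712212²
eq3: (x − 34.443)² + (y − 39.620)² = 87.5296294662²
eq1−eq2, eq1−eq3 (x²,y² cancel):
  19.360·x + 83.354·y = 51.457526
  165.948·x + 129.872·y = -6516.419241
det = 19.360·129.872 − 83.354·165.948 = -11318.107672
x = (51.457526·129.872 − 83.354·-6516.419241) / -11318.107672 = -48.581664
y = (19.360·-6516.419241 − 51.457526·165.948) / -11318.107672 = 11.901031
|P − Q| = √((-48.581664 − -27.306)² + (11.901031 − -48.555)²) = 64.090448

64.090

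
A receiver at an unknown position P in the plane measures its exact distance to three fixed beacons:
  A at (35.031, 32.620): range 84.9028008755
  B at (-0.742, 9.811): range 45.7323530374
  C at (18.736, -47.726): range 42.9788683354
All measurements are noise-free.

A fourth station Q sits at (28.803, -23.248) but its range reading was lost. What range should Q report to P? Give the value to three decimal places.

50.383

eq1: (x − 35.031)² + (y − 32.620)² = 84.9028008755²
eq2: (x + 0.742)² + (y − 9.811)² = 45.7323530374²
eq3: (x − 18.736)² + (y + 47.726)² = 42.9788683354²
eq1−eq3, eq1−eq2 (x²,y² cancel):
  -32.590·x − 160.692·y = 5698.875884
  -71.546·x − 45.618·y = 2922.608406
det = -32.590·-45.618 − -160.692·-71.546 = -10010.179212
x = (5698.875884·-45.618 − -160.692·2922.608406) / -10010.179212 = -20.945526
y = (-32.590·2922.608406 − 5698.875884·-71.546) / -10010.179212 = -31.216621
|P − Q| = √((-20.945526 − 28.803)² + (-31.216621 − -23.248)²) = 50.382683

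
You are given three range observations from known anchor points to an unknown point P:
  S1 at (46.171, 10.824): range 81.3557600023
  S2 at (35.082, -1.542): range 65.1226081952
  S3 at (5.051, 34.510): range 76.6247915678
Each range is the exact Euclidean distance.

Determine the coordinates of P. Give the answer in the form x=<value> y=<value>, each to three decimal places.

x=-18.632 y=-38.363

eq1: (x − 46.171)² + (y − 10.824)² = 81.3557600023²
eq2: (x − 35.082)² + (y + 1.542)² = 65.1226081952²
eq3: (x − 5.051)² + (y − 34.510)² = 76.6247915678²
eq2−eq3, eq2−eq1 (x²,y² cancel):
  -60.062·x + 72.104·y = -1647.076372
  22.178·x + 24.732·y = -1362.009858
det = -60.062·24.732 − 72.104·22.178 = -3084.575896
x = (-1647.076372·24.732 − 72.104·-1362.009858) / -3084.575896 = -18.631691
y = (-60.062·-1362.009858 − -1647.076372·22.178) / -3084.575896 = -38.363101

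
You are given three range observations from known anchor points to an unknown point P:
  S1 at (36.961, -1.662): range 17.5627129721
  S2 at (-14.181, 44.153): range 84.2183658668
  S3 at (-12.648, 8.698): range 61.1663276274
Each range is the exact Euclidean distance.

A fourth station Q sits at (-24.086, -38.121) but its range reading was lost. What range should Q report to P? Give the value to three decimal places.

eq1: (x − 36.961)² + (y + 1.662)² = 17.5627129721²
eq2: (x + 14.181)² + (y − 44.153)² = 84.2183658668²
eq3: (x + 12.648)² + (y − 8.698)² = 61.1663276274²
eq2−eq1, eq2−eq3 (x²,y² cancel):
  102.284·x − 91.630·y = 6002.573857
  3.066·x − 70.910·y = 1436.452452
det = 102.284·-70.910 − -91.630·3.066 = -6972.020860
x = (6002.573857·-70.910 − -91.630·1436.452452) / -6972.020860 = 42.171471
y = (102.284·1436.452452 − 6002.573857·3.066) / -6972.020860 = -18.433997
|P − Q| = √((42.171471 − -24.086)² + (-18.433997 − -38.121)²) = 69.120406

69.120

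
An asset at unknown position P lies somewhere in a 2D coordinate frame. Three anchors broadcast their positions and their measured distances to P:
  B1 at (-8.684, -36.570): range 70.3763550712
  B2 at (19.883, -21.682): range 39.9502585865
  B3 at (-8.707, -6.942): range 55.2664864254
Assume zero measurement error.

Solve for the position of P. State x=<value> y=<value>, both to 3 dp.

x=43.794 y=10.323

eq1: (x + 8.684)² + (y + 36.570)² = 70.3763550712²
eq2: (x − 19.883)² + (y + 21.682)² = 39.9502585865²
eq3: (x + 8.707)² + (y + 6.942)² = 55.2664864254²
eq3−eq1, eq3−eq2 (x²,y² cancel):
  0.046·x − 59.256·y = -609.673288
  57.180·x − 29.480·y = 2199.800961
det = 0.046·-29.480 − -59.256·57.180 = 3386.902000
x = (-609.673288·-29.480 − -59.256·2199.800961) / 3386.902000 = 43.793583
y = (0.046·2199.800961 − -609.673288·57.180) / 3386.902000 = 10.322799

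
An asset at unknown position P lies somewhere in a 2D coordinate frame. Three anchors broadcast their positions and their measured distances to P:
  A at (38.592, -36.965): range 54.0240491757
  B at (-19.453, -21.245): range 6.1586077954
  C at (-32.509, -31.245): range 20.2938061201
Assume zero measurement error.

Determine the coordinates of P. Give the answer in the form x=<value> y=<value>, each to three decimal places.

x=-13.736 y=-23.536

eq1: (x − 38.592)² + (y + 36.965)² = 54.0240491757²
eq2: (x + 19.453)² + (y + 21.245)² = 6.1586077954²
eq3: (x + 32.509)² + (y + 31.245)² = 20.2938061201²
eq2−eq1, eq2−eq3 (x²,y² cancel):
  116.090·x − 31.440·y = -854.684984
  -26.112·x − 20.000·y = 829.405755
det = 116.090·-20.000 − -31.440·-26.112 = -3142.761280
x = (-854.684984·-20.000 − -31.440·829.405755) / -3142.761280 = -13.736397
y = (116.090·829.405755 − -854.684984·-26.112) / -3142.761280 = -23.536048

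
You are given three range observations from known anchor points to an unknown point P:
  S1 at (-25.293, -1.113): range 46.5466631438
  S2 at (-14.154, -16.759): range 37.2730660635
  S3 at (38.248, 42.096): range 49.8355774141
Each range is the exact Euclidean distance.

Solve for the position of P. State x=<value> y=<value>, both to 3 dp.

x=21.115 y=-4.702

eq1: (x + 25.293)² + (y + 1.113)² = 46.5466631438²
eq2: (x + 14.154)² + (y + 16.759)² = 37.2730660635²
eq3: (x − 38.248)² + (y − 42.096)² = 49.8355774141²
eq1−eq2, eq1−eq3 (x²,y² cancel):
  22.278·x − 31.292·y = 617.535575
  127.082·x + 86.418·y = 2277.015176
det = 22.278·86.418 − -31.292·127.082 = 5901.870148
x = (617.535575·86.418 − -31.292·2277.015176) / 5901.870148 = 21.115095
y = (22.278·2277.015176 − 617.535575·127.082) / 5901.870148 = -4.701952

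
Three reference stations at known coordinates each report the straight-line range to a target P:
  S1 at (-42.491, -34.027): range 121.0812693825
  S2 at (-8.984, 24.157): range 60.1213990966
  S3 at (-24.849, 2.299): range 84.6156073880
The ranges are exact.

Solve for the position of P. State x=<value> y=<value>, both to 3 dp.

eq1: (x + 42.491)² + (y + 34.027)² = 121.0812693825²
eq2: (x + 8.984)² + (y − 24.157)² = 60.1213990966²
eq3: (x + 24.849)² + (y − 2.299)² = 84.6156073880²
eq3−eq1, eq3−eq2 (x²,y² cancel):
  -35.284·x − 72.652·y = -5160.309174
  31.730·x + 43.716·y = 3586.733087
det = -35.284·43.716 − -72.652·31.730 = 762.772616
x = (-5160.309174·43.716 − -72.652·3586.733087) / 762.772616 = 45.879015
y = (-35.284·3586.733087 − -5160.309174·31.730) / 762.772616 = 48.746270

x=45.879 y=48.746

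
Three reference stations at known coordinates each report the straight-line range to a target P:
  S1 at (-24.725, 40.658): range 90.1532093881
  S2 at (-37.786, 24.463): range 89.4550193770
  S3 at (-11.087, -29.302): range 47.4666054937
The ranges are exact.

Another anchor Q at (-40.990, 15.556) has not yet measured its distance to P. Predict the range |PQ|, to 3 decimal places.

eq1: (x + 24.725)² + (y − 40.658)² = 90.1532093881²
eq2: (x + 37.786)² + (y − 24.463)² = 89.4550193770²
eq3: (x + 11.087)² + (y + 29.302)² = 47.4666054937²
eq2−eq1, eq2−eq3 (x²,y² cancel):
  26.122·x + 32.390·y = 112.777753
  53.398·x − 107.530·y = 4704.430463
det = 26.122·-107.530 − 32.390·53.398 = -4538.459880
x = (112.777753·-107.530 − 32.390·4704.430463) / -4538.459880 = 36.246546
y = (26.122·4704.430463 − 112.777753·53.398) / -4538.459880 = -25.750371
|P − Q| = √((36.246546 − -40.990)² + (-25.750371 − 15.556)²) = 87.588243

87.588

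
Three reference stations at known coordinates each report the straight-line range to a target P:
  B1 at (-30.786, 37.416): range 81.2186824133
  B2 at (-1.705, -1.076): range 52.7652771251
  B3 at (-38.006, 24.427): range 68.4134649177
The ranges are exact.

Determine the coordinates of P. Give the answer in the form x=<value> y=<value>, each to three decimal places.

x=-32.697 y=-43.780

eq1: (x + 30.786)² + (y − 37.416)² = 81.2186824133²
eq2: (x + 1.705)² + (y + 1.076)² = 52.7652771251²
eq3: (x + 38.006)² + (y − 24.427)² = 68.4134649177²
eq2−eq3, eq2−eq1 (x²,y² cancel):
  -72.602·x + 51.006·y = 140.841852
  -58.162·x + 76.984·y = -1468.629852
det = -72.602·76.984 − 51.006·-58.162 = -2622.581396
x = (140.841852·76.984 − 51.006·-1468.629852) / -2622.581396 = -32.697366
y = (-72.602·-1468.629852 − 140.841852·-58.162) / -2622.581396 = -43.780189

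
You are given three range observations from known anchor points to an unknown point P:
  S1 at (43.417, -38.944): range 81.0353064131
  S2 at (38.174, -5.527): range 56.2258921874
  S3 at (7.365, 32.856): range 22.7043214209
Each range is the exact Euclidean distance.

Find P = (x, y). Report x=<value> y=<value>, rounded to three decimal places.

eq1: (x − 43.417)² + (y + 38.944)² = 81.0353064131²
eq2: (x − 38.174)² + (y + 5.527)² = 56.2258921874²
eq3: (x − 7.365)² + (y − 32.856)² = 22.7043214209²
eq3−eq1, eq3−eq2 (x²,y² cancel):
  72.104·x − 143.600·y = -3783.323610
  61.618·x − 76.766·y = -2291.822697
det = 72.104·-76.766 − -143.600·61.618 = 3313.209136
x = (-3783.323610·-76.766 − -143.600·-2291.822697) / 3313.209136 = -11.673009
y = (72.104·-2291.822697 − -3783.323610·61.618) / 3313.209136 = 20.485049

x=-11.673 y=20.485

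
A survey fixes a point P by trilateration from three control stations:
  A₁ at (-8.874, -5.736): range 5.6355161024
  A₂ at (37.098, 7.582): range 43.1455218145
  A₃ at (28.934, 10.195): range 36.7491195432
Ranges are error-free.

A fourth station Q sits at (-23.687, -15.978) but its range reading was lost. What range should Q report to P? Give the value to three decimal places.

eq1: (x + 8.874)² + (y + 5.736)² = 5.6355161024²
eq2: (x − 37.098)² + (y − 7.582)² = 43.1455218145²
eq3: (x − 28.934)² + (y − 10.195)² = 36.7491195432²
eq1−eq2, eq1−eq3 (x²,y² cancel):
  91.944·x + 26.636·y = -507.678255
  75.616·x + 31.862·y = -489.273936
det = 91.944·31.862 − 26.636·75.616 = 915.411952
x = (-507.678255·31.862 − 26.636·-489.273936) / 915.411952 = -3.433803
y = (91.944·-489.273936 − -507.678255·75.616) / 915.411952 = -7.206814
|P − Q| = √((-3.433803 − -23.687)² + (-7.206814 − -15.978)²) = 22.070924

22.071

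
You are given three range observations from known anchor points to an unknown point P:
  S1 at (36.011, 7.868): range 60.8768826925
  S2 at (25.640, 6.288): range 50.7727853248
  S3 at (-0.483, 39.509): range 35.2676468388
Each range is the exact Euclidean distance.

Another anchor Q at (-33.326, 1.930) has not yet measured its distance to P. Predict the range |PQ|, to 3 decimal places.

14.710

eq1: (x − 36.011)² + (y − 7.868)² = 60.8768826925²
eq2: (x − 25.640)² + (y − 6.288)² = 50.7727853248²
eq3: (x + 0.483)² + (y − 39.509)² = 35.2676468388²
eq2−eq3, eq2−eq1 (x²,y² cancel):
  -52.246·x + 66.442·y = 2198.314642
  20.742·x + 3.160·y = -466.370116
det = -52.246·3.160 − 66.442·20.742 = -1543.237324
x = (2198.314642·3.160 − 66.442·-466.370116) / -1543.237324 = -24.580301
y = (-52.246·-466.370116 − 2198.314642·20.742) / -1543.237324 = 13.757747
|P − Q| = √((-24.580301 − -33.326)² + (13.757747 − 1.930)²) = 14.709958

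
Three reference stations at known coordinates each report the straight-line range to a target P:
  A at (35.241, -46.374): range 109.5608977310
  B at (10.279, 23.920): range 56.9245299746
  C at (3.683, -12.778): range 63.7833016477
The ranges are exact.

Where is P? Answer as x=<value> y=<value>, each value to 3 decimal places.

eq1: (x − 35.241)² + (y + 46.374)² = 109.5608977310²
eq2: (x − 10.279)² + (y − 23.920)² = 56.9245299746²
eq3: (x − 3.683)² + (y + 12.778)² = 63.7833016477²
eq2−eq1, eq2−eq3 (x²,y² cancel):
  49.924·x − 140.588·y = -6048.536483
  -13.192·x − 73.396·y = -1328.889924
det = 49.924·-73.396 − -140.588·-13.192 = -5518.858800
x = (-6048.536483·-73.396 − -140.588·-1328.889924) / -5518.858800 = -46.587966
y = (49.924·-1328.889924 − -6048.536483·-13.192) / -5518.858800 = 26.479350

x=-46.588 y=26.479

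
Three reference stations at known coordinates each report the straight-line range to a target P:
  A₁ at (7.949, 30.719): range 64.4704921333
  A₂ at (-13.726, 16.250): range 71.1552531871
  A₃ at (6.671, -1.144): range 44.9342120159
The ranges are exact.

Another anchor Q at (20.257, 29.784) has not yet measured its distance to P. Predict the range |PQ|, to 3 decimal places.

56.964

eq1: (x − 7.949)² + (y − 30.719)² = 64.4704921333²
eq2: (x + 13.726)² + (y − 16.250)² = 71.1552531871²
eq3: (x − 6.671)² + (y + 1.144)² = 44.9342120159²
eq1−eq3, eq1−eq2 (x²,y² cancel):
  -2.556·x − 63.726·y = 1176.328361
  -43.350·x − 28.938·y = -1461.003686
det = -2.556·-28.938 − -63.726·-43.350 = -2688.556572
x = (1176.328361·-28.938 − -63.726·-1461.003686) / -2688.556572 = 47.290993
y = (-2.556·-1461.003686 − 1176.328361·-43.350) / -2688.556572 = -20.355964
|P − Q| = √((47.290993 − 20.257)² + (-20.355964 − 29.784)²) = 56.963609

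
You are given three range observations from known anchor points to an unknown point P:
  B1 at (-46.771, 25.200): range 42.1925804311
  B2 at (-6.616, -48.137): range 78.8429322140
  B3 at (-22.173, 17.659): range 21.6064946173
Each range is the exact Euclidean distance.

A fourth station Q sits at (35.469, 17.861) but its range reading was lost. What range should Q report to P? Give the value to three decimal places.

eq1: (x + 46.771)² + (y − 25.200)² = 42.1925804311²
eq2: (x + 6.616)² + (y + 48.137)² = 78.8429322140²
eq3: (x + 22.173)² + (y − 17.659)² = 21.6064946173²
eq2−eq1, eq2−eq3 (x²,y² cancel):
  -80.310·x + 146.674·y = 4897.618333
  -31.114·x + 131.592·y = 4191.907335
det = -80.310·131.592 − 146.674·-31.114 = -6004.538684
x = (4897.618333·131.592 − 146.674·4191.907335) / -6004.538684 = -4.936861
y = (-80.310·4191.907335 − 4897.618333·-31.114) / -6004.538684 = 30.688050
|P − Q| = √((-4.936861 − 35.469)² + (30.688050 − 17.861)²) = 42.393005

42.393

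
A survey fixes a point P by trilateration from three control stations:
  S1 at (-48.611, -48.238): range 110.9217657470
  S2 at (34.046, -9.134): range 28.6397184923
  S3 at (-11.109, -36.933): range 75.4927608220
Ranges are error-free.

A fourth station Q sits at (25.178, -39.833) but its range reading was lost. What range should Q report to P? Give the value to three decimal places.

60.540

eq1: (x + 48.611)² + (y + 48.238)² = 110.9217657470²
eq2: (x − 34.046)² + (y + 9.134)² = 28.6397184923²
eq3: (x + 11.109)² + (y + 36.933)² = 75.4927608220²
eq3−eq2, eq3−eq1 (x²,y² cancel):
  90.310·x + 55.598·y = 4634.027163
  -75.004·x − 22.610·y = -3402.003585
det = 90.310·-22.610 − 55.598·-75.004 = 2128.163292
x = (4634.027163·-22.610 − 55.598·-3402.003585) / 2128.163292 = 39.644158
y = (90.310·-3402.003585 − 4634.027163·-75.004) / 2128.163292 = 18.953259
|P − Q| = √((39.644158 − 25.178)² + (18.953259 − -39.833)²) = 60.540019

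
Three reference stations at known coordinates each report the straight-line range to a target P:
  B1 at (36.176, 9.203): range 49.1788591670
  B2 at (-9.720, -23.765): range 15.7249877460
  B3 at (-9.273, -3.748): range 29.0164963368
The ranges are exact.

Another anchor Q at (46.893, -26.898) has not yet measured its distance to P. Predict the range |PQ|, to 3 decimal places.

41.813

eq1: (x − 36.176)² + (y − 9.203)² = 49.1788591670²
eq2: (x + 9.720)² + (y + 23.765)² = 15.7249877460²
eq3: (x + 9.273)² + (y + 3.748)² = 29.0164963368²
eq2−eq1, eq2−eq3 (x²,y² cancel):
  91.792·x + 65.936·y = -1437.140389
  0.894·x + 40.034·y = -1153.899412
det = 91.792·40.034 − 65.936·0.894 = 3615.854144
x = (-1437.140389·40.034 − 65.936·-1153.899412) / 3615.854144 = 5.129917
y = (91.792·-1153.899412 − -1437.140389·0.894) / 3615.854144 = -28.937542
|P − Q| = √((5.129917 − 46.893)² + (-28.937542 − -26.898)²) = 41.812854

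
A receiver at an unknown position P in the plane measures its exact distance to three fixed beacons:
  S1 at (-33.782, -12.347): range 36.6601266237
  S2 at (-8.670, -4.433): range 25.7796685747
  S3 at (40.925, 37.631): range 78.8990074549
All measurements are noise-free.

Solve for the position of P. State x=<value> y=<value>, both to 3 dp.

x=-1.173 y=-29.098

eq1: (x + 33.782)² + (y + 12.347)² = 36.6601266237²
eq2: (x + 8.670)² + (y + 4.433)² = 25.7796685747²
eq3: (x − 40.925)² + (y − 37.631)² = 78.8990074549²
eq3−eq1, eq3−eq2 (x²,y² cancel):
  -149.414·x − 99.956·y = 3083.812640
  -99.190·x − 84.128·y = 2564.334669
det = -149.414·-84.128 − -99.956·-99.190 = 2655.265352
x = (3083.812640·-84.128 − -99.956·2564.334669) / 2655.265352 = -1.172897
y = (-149.414·2564.334669 − 3083.812640·-99.190) / 2655.265352 = -29.098457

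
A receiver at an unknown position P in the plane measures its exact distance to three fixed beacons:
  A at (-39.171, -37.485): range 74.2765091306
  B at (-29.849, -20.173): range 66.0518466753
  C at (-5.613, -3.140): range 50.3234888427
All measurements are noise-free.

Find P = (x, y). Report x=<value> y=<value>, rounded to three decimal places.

x=34.964 y=-32.905

eq1: (x + 39.171)² + (y + 37.485)² = 74.2765091306²
eq2: (x + 29.849)² + (y + 20.173)² = 66.0518466753²
eq3: (x + 5.613)² + (y + 3.140)² = 50.3234888427²
eq2−eq3, eq2−eq1 (x²,y² cancel):
  48.472·x + 34.066·y = 573.845559
  -18.644·x − 34.624·y = 487.426377
det = 48.472·-34.624 − 34.066·-18.644 = -1043.168024
x = (573.845559·-34.624 − 34.066·487.426377) / -1043.168024 = 34.964162
y = (48.472·487.426377 − 573.845559·-18.644) / -1043.168024 = -32.904870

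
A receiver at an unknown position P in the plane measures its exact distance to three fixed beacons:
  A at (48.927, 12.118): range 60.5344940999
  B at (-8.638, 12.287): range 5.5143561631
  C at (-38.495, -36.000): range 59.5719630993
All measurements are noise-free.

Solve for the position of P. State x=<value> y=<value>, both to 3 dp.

eq1: (x − 48.927)² + (y − 12.118)² = 60.5344940999²
eq2: (x + 8.638)² + (y − 12.287)² = 5.5143561631²
eq3: (x + 38.495)² + (y + 36.000)² = 59.5719630993²
eq1−eq3, eq1−eq2 (x²,y² cancel):
  -174.844·x − 96.236·y = 352.773960
  -115.130·x + 0.338·y = 1318.905012
det = -174.844·0.338 − -96.236·-115.130 = -11138.747952
x = (352.773960·0.338 − -96.236·1318.905012) / -11138.747952 = -11.405715
y = (-174.844·1318.905012 − 352.773960·-115.130) / -11138.747952 = 17.056474

x=-11.406 y=17.056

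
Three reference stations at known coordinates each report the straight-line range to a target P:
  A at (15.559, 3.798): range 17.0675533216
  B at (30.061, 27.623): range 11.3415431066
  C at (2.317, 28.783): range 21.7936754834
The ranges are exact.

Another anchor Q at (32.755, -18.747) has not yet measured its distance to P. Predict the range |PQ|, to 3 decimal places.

eq1: (x − 15.559)² + (y − 3.798)² = 17.0675533216²
eq2: (x − 30.061)² + (y − 27.623)² = 11.3415431066²
eq3: (x − 2.317)² + (y − 28.783)² = 21.7936754834²
eq3−eq2, eq3−eq1 (x²,y² cancel):
  55.488·x − 2.320·y = 1179.197963
  26.484·x − 49.970·y = -393.659378
det = 55.488·-49.970 − -2.320·26.484 = -2711.292480
x = (1179.197963·-49.970 − -2.320·-393.659378) / -2711.292480 = 22.069848
y = (55.488·-393.659378 − 1179.197963·26.484) / -2711.292480 = 19.574889
|P − Q| = √((22.069848 − 32.755)² + (19.574889 − -18.747)²) = 39.783661

39.784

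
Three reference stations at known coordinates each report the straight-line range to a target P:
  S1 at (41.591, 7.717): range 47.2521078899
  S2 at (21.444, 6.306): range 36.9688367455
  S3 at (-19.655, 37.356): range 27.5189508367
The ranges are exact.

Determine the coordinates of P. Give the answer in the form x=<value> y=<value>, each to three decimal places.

x=7.671 y=40.613

eq1: (x − 41.591)² + (y − 7.717)² = 47.2521078899²
eq2: (x − 21.444)² + (y − 6.306)² = 36.9688367455²
eq3: (x + 19.655)² + (y − 37.356)² = 27.5189508367²
eq3−eq2, eq3−eq1 (x²,y² cancel):
  82.198·x − 62.100·y = -1891.581224
  122.492·x − 59.278·y = -1467.895436
det = 82.198·-59.278 − -62.100·122.492 = 2734.220156
x = (-1891.581224·-59.278 − -62.100·-1467.895436) / 2734.220156 = 7.670503
y = (82.198·-1467.895436 − -1891.581224·122.492) / 2734.220156 = 40.613225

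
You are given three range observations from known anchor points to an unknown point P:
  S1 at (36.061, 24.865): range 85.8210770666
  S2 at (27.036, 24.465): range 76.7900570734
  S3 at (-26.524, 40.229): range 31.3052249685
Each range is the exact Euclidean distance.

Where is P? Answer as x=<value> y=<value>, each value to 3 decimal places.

eq1: (x − 36.061)² + (y − 24.865)² = 85.8210770666²
eq2: (x − 27.036)² + (y − 24.465)² = 76.7900570734²
eq3: (x + 26.524)² + (y − 40.229)² = 31.3052249685²
eq2−eq3, eq2−eq1 (x²,y² cancel):
  -107.120·x + 31.528·y = 5909.109251
  18.050·x + 0.800·y = -879.361979
det = -107.120·0.800 − 31.528·18.050 = -654.776400
x = (5909.109251·0.800 − 31.528·-879.361979) / -654.776400 = -49.561670
y = (-107.120·-879.361979 − 5909.109251·18.050) / -654.776400 = 19.032706

x=-49.562 y=19.033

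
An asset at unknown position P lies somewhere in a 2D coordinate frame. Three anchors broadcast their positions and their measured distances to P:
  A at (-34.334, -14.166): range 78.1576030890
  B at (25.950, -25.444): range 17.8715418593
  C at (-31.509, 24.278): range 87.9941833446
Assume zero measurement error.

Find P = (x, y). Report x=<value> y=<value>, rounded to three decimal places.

eq1: (x + 34.334)² + (y + 14.166)² = 78.1576030890²
eq2: (x − 25.950)² + (y + 25.444)² = 17.8715418593²
eq3: (x + 31.509)² + (y − 24.278)² = 87.9941833446²
eq3−eq1, eq3−eq2 (x²,y² cancel):
  -5.650·x − 76.888·y = 1431.626129
  114.918·x − 99.444·y = 7162.145565
det = -5.650·-99.444 − -76.888·114.918 = 9397.673784
x = (1431.626129·-99.444 − -76.888·7162.145565) / 9397.673784 = 43.448669
y = (-5.650·7162.145565 − 1431.626129·114.918) / 9397.673784 = -21.812391

x=43.449 y=-21.812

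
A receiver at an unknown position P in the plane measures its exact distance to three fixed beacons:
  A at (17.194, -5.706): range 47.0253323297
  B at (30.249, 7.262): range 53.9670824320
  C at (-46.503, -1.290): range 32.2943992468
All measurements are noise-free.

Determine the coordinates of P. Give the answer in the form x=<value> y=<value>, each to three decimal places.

eq1: (x − 17.194)² + (y + 5.706)² = 47.0253323297²
eq2: (x − 30.249)² + (y − 7.262)² = 53.9670824320²
eq3: (x + 46.503)² + (y + 1.290)² = 32.2943992468²
eq3−eq2, eq3−eq1 (x²,y² cancel):
  153.504·x + 17.104·y = -3065.972228
  127.394·x − 8.832·y = -3004.454695
det = 153.504·-8.832 − 17.104·127.394 = -3534.694304
x = (-3065.972228·-8.832 − 17.104·-3004.454695) / -3534.694304 = -22.199051
y = (153.504·-3004.454695 − -3065.972228·127.394) / -3534.694304 = 19.976083

x=-22.199 y=19.976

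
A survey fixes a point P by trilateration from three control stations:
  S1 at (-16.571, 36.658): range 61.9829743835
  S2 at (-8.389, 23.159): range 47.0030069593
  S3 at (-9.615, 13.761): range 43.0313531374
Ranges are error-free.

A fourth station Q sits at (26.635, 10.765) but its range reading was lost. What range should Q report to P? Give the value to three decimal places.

eq1: (x + 16.571)² + (y − 36.658)² = 61.9829743835²
eq2: (x + 8.389)² + (y − 23.159)² = 47.0030069593²
eq3: (x + 9.615)² + (y − 13.761)² = 43.0313531374²
eq3−eq1, eq3−eq2 (x²,y² cancel):
  -13.912·x + 45.794·y = -653.598102
  2.452·x + 18.796·y = -32.684054
det = -13.912·18.796 − 45.794·2.452 = -373.776840
x = (-653.598102·18.796 − 45.794·-32.684054) / -373.776840 = 28.862934
y = (-13.912·-32.684054 − -653.598102·2.452) / -373.776840 = -5.504148
|P − Q| = √((28.862934 − 26.635)² + (-5.504148 − 10.765)²) = 16.420989

16.421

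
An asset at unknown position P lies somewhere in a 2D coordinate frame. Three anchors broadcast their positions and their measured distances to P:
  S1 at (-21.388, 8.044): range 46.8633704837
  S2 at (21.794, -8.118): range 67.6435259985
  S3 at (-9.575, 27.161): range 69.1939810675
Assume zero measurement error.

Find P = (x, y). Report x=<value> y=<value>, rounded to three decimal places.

eq1: (x + 21.388)² + (y − 8.044)² = 46.8633704837²
eq2: (x − 21.794)² + (y + 8.118)² = 67.6435259985²
eq3: (x + 9.575)² + (y − 27.161)² = 69.1939810675²
eq3−eq2, eq3−eq1 (x²,y² cancel):
  62.738·x − 70.558·y = -76.359780
  -23.626·x − 38.234·y = 2284.383457
det = 62.738·-38.234 − -70.558·-23.626 = -4065.728000
x = (-76.359780·-38.234 − -70.558·2284.383457) / -4065.728000 = -40.362038
y = (62.738·2284.383457 − -76.359780·-23.626) / -4065.728000 = -34.806454

x=-40.362 y=-34.806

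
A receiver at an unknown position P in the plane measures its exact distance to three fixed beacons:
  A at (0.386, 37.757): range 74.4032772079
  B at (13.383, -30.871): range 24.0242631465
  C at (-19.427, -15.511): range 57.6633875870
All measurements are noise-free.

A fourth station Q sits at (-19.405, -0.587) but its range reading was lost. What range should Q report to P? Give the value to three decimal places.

eq1: (x − 0.386)² + (y − 37.757)² = 74.4032772079²
eq2: (x − 13.383)² + (y + 30.871)² = 24.0242631465²
eq3: (x + 19.427)² + (y + 15.511)² = 57.6633875870²
eq3−eq2, eq3−eq1 (x²,y² cancel):
  65.620·x − 30.720·y = 3262.024928
  39.626·x + 106.536·y = -1403.040796
det = 65.620·106.536 − -30.720·39.626 = 8208.203040
x = (3262.024928·106.536 − -30.720·-1403.040796) / 8208.203040 = 37.087493
y = (65.620·-1403.040796 − 3262.024928·39.626) / 8208.203040 = -26.964311
|P − Q| = √((37.087493 − -19.405)² + (-26.964311 − -0.587)²) = 62.347127

62.347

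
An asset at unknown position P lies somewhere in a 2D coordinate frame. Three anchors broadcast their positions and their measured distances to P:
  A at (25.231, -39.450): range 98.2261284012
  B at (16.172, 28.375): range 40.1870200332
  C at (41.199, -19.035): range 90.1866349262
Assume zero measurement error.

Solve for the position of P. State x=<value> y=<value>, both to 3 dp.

x=-18.655 y=48.427

eq1: (x − 25.231)² + (y + 39.450)² = 98.2261284012²
eq2: (x − 16.172)² + (y − 28.375)² = 40.1870200332²
eq3: (x − 41.199)² + (y + 19.035)² = 90.1866349262²
eq3−eq1, eq3−eq2 (x²,y² cancel):
  -31.936·x − 40.830·y = -1381.526146
  -50.054·x + 94.820·y = 5525.617923
det = -31.936·94.820 − -40.830·-50.054 = -5071.876340
x = (-1381.526146·94.820 − -40.830·5525.617923) / -5071.876340 = -18.654767
y = (-31.936·5525.617923 − -1381.526146·-50.054) / -5071.876340 = 48.427254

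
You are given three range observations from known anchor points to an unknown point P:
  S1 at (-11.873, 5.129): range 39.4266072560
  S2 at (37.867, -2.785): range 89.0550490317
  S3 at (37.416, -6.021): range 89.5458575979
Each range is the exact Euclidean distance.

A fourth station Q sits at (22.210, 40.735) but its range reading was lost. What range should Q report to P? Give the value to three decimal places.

eq1: (x + 11.873)² + (y − 5.129)² = 39.4266072560²
eq2: (x − 37.867)² + (y + 2.785)² = 89.0550490317²
eq3: (x − 37.416)² + (y + 6.021)² = 89.5458575979²
eq3−eq2, eq3−eq1 (x²,y² cancel):
  0.902·x + 6.472·y = 93.115272
  -98.578·x + 22.300·y = 5195.068526
det = 0.902·22.300 − 6.472·-98.578 = 658.111416
x = (93.115272·22.300 − 6.472·5195.068526) / 658.111416 = -47.934152
y = (0.902·5195.068526 − 93.115272·-98.578) / 658.111416 = 21.067966
|P − Q| = √((-47.934152 − 22.210)² + (21.067966 − 40.735)²) = 72.849120

72.849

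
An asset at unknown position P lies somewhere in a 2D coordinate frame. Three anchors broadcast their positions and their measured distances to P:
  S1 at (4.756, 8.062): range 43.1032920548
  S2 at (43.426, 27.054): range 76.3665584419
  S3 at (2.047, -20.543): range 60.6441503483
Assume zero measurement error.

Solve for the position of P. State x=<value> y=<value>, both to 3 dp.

eq1: (x − 4.756)² + (y − 8.062)² = 43.1032920548²
eq2: (x − 43.426)² + (y − 27.054)² = 76.3665584419²
eq3: (x − 2.047)² + (y + 20.543)² = 60.6441503483²
eq2−eq1, eq2−eq3 (x²,y² cancel):
  -77.340·x − 37.984·y = 1443.836450
  -82.758·x − 95.194·y = -37.393057
det = -77.340·-95.194 − -37.984·-82.758 = 4218.824088
x = (1443.836450·-95.194 − -37.984·-37.393057) / 4218.824088 = -32.915548
y = (-77.340·-37.393057 − 1443.836450·-82.758) / 4218.824088 = 29.008319

x=-32.916 y=29.008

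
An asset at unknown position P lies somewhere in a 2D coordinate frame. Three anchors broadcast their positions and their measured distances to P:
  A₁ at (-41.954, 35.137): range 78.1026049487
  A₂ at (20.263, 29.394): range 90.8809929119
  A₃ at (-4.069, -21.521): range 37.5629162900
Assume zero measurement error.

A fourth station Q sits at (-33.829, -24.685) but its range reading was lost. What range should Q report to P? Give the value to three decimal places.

eq1: (x + 41.954)² + (y − 35.137)² = 78.1026049487²
eq2: (x − 20.263)² + (y − 29.394)² = 90.8809929119²
eq3: (x + 4.069)² + (y + 21.521)² = 37.5629162900²
eq3−eq2, eq3−eq1 (x²,y² cancel):
  48.664·x + 101.830·y = -6053.495989
  -75.770·x + 113.316·y = -2174.007537
det = 48.664·113.316 − 101.830·-75.770 = 13230.068924
x = (-6053.495989·113.316 − 101.830·-2174.007537) / 13230.068924 = -35.115370
y = (48.664·-2174.007537 − -6053.495989·-75.770) / 13230.068924 = -42.665635
|P − Q| = √((-35.115370 − -33.829)² + (-42.665635 − -24.685)²) = 18.026591

18.027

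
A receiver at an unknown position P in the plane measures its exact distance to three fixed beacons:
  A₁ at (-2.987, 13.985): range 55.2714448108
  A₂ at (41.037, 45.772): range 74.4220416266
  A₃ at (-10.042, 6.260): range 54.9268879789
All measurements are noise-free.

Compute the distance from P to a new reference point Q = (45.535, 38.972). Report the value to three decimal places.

eq1: (x + 2.987)² + (y − 13.985)² = 55.2714448108²
eq2: (x − 41.037)² + (y − 45.772)² = 74.4220416266²
eq3: (x + 10.042)² + (y − 6.260)² = 54.9268879789²
eq1−eq2, eq1−eq3 (x²,y² cancel):
  88.048·x + 63.574·y = 1090.901291
  -14.110·x − 15.450·y = -26.503442
det = 88.048·-15.450 − 63.574·-14.110 = -463.312460
x = (1090.901291·-15.450 − 63.574·-26.503442) / -463.312460 = 32.741393
y = (88.048·-26.503442 − 1090.901291·-14.110) / -463.312460 = -28.186253
|P − Q| = √((32.741393 − 45.535)² + (-28.186253 − 38.972)²) = 68.365981

68.366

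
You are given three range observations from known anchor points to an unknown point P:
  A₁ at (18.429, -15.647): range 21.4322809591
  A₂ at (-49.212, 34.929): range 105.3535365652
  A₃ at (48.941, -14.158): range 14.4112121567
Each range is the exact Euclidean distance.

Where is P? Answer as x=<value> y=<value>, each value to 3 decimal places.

eq1: (x − 18.429)² + (y + 15.647)² = 21.4322809591²
eq2: (x + 49.212)² + (y − 34.929)² = 105.3535365652²
eq3: (x − 48.941)² + (y + 14.158)² = 14.4112121567²
eq2−eq1, eq2−eq3 (x²,y² cancel):
  135.282·x − 101.152·y = 7582.625665
  196.306·x − 98.174·y = 9845.499091
det = 135.282·-98.174 − -101.152·196.306 = 6575.569444
x = (7582.625665·-98.174 − -101.152·9845.499091) / 6575.569444 = 38.243871
y = (135.282·9845.499091 − 7582.625665·196.306) / 6575.569444 = -23.814836

x=38.244 y=-23.815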